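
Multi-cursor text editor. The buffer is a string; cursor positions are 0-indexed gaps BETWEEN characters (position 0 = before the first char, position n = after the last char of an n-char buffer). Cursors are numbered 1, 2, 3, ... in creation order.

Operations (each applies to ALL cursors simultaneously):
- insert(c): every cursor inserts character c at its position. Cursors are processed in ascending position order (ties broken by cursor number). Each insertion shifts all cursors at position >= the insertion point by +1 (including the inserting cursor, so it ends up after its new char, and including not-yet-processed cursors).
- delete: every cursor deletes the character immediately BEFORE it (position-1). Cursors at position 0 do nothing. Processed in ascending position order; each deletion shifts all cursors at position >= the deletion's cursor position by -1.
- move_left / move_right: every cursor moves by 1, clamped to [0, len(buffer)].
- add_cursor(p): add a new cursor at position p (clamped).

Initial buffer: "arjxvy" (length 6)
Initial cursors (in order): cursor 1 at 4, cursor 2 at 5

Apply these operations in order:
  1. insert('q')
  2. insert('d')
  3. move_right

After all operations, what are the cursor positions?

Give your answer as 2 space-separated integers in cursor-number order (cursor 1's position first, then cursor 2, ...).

Answer: 7 10

Derivation:
After op 1 (insert('q')): buffer="arjxqvqy" (len 8), cursors c1@5 c2@7, authorship ....1.2.
After op 2 (insert('d')): buffer="arjxqdvqdy" (len 10), cursors c1@6 c2@9, authorship ....11.22.
After op 3 (move_right): buffer="arjxqdvqdy" (len 10), cursors c1@7 c2@10, authorship ....11.22.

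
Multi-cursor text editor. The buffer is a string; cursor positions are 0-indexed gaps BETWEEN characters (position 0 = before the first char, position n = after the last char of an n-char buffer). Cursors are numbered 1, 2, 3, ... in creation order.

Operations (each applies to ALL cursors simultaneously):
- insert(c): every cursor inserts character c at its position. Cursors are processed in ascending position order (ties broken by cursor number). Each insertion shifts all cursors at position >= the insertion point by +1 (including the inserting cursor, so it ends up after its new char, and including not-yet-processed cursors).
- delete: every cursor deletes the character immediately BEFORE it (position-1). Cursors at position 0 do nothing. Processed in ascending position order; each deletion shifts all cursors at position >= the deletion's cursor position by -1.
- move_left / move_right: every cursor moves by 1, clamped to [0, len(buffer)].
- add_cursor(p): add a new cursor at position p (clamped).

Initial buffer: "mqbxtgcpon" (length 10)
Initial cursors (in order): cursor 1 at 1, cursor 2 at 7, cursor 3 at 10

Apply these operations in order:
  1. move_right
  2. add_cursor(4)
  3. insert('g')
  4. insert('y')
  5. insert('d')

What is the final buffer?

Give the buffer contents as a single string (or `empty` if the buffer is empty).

Answer: mqgydbxgydtgcpgydongyd

Derivation:
After op 1 (move_right): buffer="mqbxtgcpon" (len 10), cursors c1@2 c2@8 c3@10, authorship ..........
After op 2 (add_cursor(4)): buffer="mqbxtgcpon" (len 10), cursors c1@2 c4@4 c2@8 c3@10, authorship ..........
After op 3 (insert('g')): buffer="mqgbxgtgcpgong" (len 14), cursors c1@3 c4@6 c2@11 c3@14, authorship ..1..4....2..3
After op 4 (insert('y')): buffer="mqgybxgytgcpgyongy" (len 18), cursors c1@4 c4@8 c2@14 c3@18, authorship ..11..44....22..33
After op 5 (insert('d')): buffer="mqgydbxgydtgcpgydongyd" (len 22), cursors c1@5 c4@10 c2@17 c3@22, authorship ..111..444....222..333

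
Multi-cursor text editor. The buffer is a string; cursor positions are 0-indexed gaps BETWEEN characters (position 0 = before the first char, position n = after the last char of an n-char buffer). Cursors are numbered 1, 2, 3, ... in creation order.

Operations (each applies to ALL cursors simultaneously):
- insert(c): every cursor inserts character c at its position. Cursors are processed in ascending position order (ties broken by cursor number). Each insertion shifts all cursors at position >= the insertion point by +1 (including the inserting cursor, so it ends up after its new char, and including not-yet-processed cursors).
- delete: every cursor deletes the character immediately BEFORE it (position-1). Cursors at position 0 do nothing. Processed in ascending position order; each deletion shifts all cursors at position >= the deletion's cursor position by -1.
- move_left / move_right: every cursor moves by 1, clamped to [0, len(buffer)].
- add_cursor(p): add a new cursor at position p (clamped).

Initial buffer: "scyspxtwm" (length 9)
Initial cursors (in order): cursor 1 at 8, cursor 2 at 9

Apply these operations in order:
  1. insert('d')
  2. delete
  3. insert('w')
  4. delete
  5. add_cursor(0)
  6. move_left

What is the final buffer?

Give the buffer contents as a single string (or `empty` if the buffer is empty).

After op 1 (insert('d')): buffer="scyspxtwdmd" (len 11), cursors c1@9 c2@11, authorship ........1.2
After op 2 (delete): buffer="scyspxtwm" (len 9), cursors c1@8 c2@9, authorship .........
After op 3 (insert('w')): buffer="scyspxtwwmw" (len 11), cursors c1@9 c2@11, authorship ........1.2
After op 4 (delete): buffer="scyspxtwm" (len 9), cursors c1@8 c2@9, authorship .........
After op 5 (add_cursor(0)): buffer="scyspxtwm" (len 9), cursors c3@0 c1@8 c2@9, authorship .........
After op 6 (move_left): buffer="scyspxtwm" (len 9), cursors c3@0 c1@7 c2@8, authorship .........

Answer: scyspxtwm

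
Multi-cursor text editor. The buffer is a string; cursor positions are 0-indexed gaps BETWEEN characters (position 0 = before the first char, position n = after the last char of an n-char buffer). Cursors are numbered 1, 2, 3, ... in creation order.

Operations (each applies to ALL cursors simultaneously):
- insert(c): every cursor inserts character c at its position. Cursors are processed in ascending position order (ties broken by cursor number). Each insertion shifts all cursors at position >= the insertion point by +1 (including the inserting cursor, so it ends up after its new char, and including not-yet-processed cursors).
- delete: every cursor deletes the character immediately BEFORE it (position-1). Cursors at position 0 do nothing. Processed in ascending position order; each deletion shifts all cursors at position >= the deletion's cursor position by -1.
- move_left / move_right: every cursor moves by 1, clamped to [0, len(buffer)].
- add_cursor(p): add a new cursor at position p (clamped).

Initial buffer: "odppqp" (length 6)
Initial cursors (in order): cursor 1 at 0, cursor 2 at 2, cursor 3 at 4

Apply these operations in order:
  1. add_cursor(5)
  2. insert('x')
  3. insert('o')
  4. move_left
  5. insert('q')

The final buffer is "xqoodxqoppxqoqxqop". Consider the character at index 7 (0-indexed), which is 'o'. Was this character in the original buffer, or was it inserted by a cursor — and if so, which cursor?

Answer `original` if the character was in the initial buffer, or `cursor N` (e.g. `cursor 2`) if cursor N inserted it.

Answer: cursor 2

Derivation:
After op 1 (add_cursor(5)): buffer="odppqp" (len 6), cursors c1@0 c2@2 c3@4 c4@5, authorship ......
After op 2 (insert('x')): buffer="xodxppxqxp" (len 10), cursors c1@1 c2@4 c3@7 c4@9, authorship 1..2..3.4.
After op 3 (insert('o')): buffer="xoodxoppxoqxop" (len 14), cursors c1@2 c2@6 c3@10 c4@13, authorship 11..22..33.44.
After op 4 (move_left): buffer="xoodxoppxoqxop" (len 14), cursors c1@1 c2@5 c3@9 c4@12, authorship 11..22..33.44.
After op 5 (insert('q')): buffer="xqoodxqoppxqoqxqop" (len 18), cursors c1@2 c2@7 c3@12 c4@16, authorship 111..222..333.444.
Authorship (.=original, N=cursor N): 1 1 1 . . 2 2 2 . . 3 3 3 . 4 4 4 .
Index 7: author = 2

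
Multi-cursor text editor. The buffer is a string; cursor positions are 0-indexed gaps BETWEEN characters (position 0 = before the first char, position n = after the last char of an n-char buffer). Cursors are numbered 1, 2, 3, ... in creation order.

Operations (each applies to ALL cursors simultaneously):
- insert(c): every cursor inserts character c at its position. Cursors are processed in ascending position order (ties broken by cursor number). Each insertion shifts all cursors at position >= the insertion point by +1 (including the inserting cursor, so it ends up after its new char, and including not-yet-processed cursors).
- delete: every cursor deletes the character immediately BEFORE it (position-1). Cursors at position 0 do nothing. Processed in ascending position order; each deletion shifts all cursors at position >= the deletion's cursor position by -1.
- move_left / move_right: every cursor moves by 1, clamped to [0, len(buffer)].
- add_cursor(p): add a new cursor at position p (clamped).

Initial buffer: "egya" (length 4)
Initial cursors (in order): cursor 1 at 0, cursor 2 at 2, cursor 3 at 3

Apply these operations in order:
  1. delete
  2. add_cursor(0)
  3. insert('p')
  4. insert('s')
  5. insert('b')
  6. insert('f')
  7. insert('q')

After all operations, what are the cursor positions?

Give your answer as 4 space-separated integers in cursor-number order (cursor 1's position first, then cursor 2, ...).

After op 1 (delete): buffer="ea" (len 2), cursors c1@0 c2@1 c3@1, authorship ..
After op 2 (add_cursor(0)): buffer="ea" (len 2), cursors c1@0 c4@0 c2@1 c3@1, authorship ..
After op 3 (insert('p')): buffer="ppeppa" (len 6), cursors c1@2 c4@2 c2@5 c3@5, authorship 14.23.
After op 4 (insert('s')): buffer="ppsseppssa" (len 10), cursors c1@4 c4@4 c2@9 c3@9, authorship 1414.2323.
After op 5 (insert('b')): buffer="ppssbbeppssbba" (len 14), cursors c1@6 c4@6 c2@13 c3@13, authorship 141414.232323.
After op 6 (insert('f')): buffer="ppssbbffeppssbbffa" (len 18), cursors c1@8 c4@8 c2@17 c3@17, authorship 14141414.23232323.
After op 7 (insert('q')): buffer="ppssbbffqqeppssbbffqqa" (len 22), cursors c1@10 c4@10 c2@21 c3@21, authorship 1414141414.2323232323.

Answer: 10 21 21 10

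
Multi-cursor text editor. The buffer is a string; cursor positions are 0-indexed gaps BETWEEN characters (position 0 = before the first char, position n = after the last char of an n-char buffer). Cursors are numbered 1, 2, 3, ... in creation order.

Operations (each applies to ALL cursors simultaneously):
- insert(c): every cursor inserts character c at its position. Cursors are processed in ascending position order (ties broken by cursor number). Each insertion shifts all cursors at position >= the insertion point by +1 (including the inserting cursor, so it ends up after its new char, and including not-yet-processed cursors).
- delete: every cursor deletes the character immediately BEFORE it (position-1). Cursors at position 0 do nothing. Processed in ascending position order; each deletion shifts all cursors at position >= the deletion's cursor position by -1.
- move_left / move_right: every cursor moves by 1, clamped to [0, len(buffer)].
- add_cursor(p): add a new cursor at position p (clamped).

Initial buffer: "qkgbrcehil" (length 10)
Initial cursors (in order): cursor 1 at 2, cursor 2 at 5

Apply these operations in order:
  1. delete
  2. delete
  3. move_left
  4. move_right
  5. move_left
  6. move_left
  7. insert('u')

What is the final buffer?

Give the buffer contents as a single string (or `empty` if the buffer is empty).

After op 1 (delete): buffer="qgbcehil" (len 8), cursors c1@1 c2@3, authorship ........
After op 2 (delete): buffer="gcehil" (len 6), cursors c1@0 c2@1, authorship ......
After op 3 (move_left): buffer="gcehil" (len 6), cursors c1@0 c2@0, authorship ......
After op 4 (move_right): buffer="gcehil" (len 6), cursors c1@1 c2@1, authorship ......
After op 5 (move_left): buffer="gcehil" (len 6), cursors c1@0 c2@0, authorship ......
After op 6 (move_left): buffer="gcehil" (len 6), cursors c1@0 c2@0, authorship ......
After op 7 (insert('u')): buffer="uugcehil" (len 8), cursors c1@2 c2@2, authorship 12......

Answer: uugcehil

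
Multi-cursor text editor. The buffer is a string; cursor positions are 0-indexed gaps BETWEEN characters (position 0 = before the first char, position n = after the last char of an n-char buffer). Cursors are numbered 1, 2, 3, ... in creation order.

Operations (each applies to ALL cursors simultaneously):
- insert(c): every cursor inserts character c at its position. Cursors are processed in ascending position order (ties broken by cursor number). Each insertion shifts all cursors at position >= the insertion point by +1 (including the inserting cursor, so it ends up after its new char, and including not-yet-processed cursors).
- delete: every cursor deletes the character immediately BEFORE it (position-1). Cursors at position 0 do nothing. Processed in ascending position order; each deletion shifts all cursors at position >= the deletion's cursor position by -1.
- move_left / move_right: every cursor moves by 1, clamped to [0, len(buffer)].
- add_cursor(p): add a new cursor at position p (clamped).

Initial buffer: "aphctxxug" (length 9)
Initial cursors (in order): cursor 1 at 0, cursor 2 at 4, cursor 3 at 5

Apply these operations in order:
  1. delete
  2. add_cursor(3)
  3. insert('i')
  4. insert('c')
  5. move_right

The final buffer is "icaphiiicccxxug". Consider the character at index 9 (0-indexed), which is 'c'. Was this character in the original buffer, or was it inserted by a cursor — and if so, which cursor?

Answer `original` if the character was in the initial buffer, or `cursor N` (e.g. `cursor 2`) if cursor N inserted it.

After op 1 (delete): buffer="aphxxug" (len 7), cursors c1@0 c2@3 c3@3, authorship .......
After op 2 (add_cursor(3)): buffer="aphxxug" (len 7), cursors c1@0 c2@3 c3@3 c4@3, authorship .......
After op 3 (insert('i')): buffer="iaphiiixxug" (len 11), cursors c1@1 c2@7 c3@7 c4@7, authorship 1...234....
After op 4 (insert('c')): buffer="icaphiiicccxxug" (len 15), cursors c1@2 c2@11 c3@11 c4@11, authorship 11...234234....
After op 5 (move_right): buffer="icaphiiicccxxug" (len 15), cursors c1@3 c2@12 c3@12 c4@12, authorship 11...234234....
Authorship (.=original, N=cursor N): 1 1 . . . 2 3 4 2 3 4 . . . .
Index 9: author = 3

Answer: cursor 3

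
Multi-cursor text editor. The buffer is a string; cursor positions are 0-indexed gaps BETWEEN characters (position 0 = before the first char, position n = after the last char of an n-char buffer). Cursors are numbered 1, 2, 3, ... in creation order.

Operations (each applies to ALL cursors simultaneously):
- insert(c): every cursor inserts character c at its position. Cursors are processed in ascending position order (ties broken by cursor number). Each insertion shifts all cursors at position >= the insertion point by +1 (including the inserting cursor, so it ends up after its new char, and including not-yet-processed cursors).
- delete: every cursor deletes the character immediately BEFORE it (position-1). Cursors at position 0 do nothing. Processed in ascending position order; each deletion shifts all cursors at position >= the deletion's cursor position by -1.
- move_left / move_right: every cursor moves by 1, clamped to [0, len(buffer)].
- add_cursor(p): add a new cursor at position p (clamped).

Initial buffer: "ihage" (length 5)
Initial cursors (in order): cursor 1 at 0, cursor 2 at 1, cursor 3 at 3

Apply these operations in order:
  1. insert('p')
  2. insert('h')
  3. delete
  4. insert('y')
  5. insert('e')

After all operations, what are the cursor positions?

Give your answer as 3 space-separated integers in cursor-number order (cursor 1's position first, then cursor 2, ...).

After op 1 (insert('p')): buffer="piphapge" (len 8), cursors c1@1 c2@3 c3@6, authorship 1.2..3..
After op 2 (insert('h')): buffer="phiphhaphge" (len 11), cursors c1@2 c2@5 c3@9, authorship 11.22..33..
After op 3 (delete): buffer="piphapge" (len 8), cursors c1@1 c2@3 c3@6, authorship 1.2..3..
After op 4 (insert('y')): buffer="pyipyhapyge" (len 11), cursors c1@2 c2@5 c3@9, authorship 11.22..33..
After op 5 (insert('e')): buffer="pyeipyehapyege" (len 14), cursors c1@3 c2@7 c3@12, authorship 111.222..333..

Answer: 3 7 12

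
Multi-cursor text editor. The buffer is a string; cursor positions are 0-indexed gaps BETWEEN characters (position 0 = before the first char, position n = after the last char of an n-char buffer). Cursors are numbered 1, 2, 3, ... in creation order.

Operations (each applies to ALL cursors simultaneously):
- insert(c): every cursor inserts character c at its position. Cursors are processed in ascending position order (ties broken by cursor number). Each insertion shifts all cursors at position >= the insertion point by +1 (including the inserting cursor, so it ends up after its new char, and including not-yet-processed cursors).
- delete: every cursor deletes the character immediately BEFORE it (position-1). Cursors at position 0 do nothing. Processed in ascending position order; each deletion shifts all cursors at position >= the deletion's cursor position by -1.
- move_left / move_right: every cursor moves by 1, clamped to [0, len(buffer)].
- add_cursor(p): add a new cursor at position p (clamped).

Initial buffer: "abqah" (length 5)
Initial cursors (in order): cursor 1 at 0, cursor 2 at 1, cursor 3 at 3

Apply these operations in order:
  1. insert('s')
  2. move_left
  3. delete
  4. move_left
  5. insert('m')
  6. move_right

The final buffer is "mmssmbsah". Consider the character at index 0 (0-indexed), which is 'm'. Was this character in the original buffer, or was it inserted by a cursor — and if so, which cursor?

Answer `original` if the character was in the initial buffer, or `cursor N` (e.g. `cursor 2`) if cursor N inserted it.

After op 1 (insert('s')): buffer="sasbqsah" (len 8), cursors c1@1 c2@3 c3@6, authorship 1.2..3..
After op 2 (move_left): buffer="sasbqsah" (len 8), cursors c1@0 c2@2 c3@5, authorship 1.2..3..
After op 3 (delete): buffer="ssbsah" (len 6), cursors c1@0 c2@1 c3@3, authorship 12.3..
After op 4 (move_left): buffer="ssbsah" (len 6), cursors c1@0 c2@0 c3@2, authorship 12.3..
After op 5 (insert('m')): buffer="mmssmbsah" (len 9), cursors c1@2 c2@2 c3@5, authorship 12123.3..
After op 6 (move_right): buffer="mmssmbsah" (len 9), cursors c1@3 c2@3 c3@6, authorship 12123.3..
Authorship (.=original, N=cursor N): 1 2 1 2 3 . 3 . .
Index 0: author = 1

Answer: cursor 1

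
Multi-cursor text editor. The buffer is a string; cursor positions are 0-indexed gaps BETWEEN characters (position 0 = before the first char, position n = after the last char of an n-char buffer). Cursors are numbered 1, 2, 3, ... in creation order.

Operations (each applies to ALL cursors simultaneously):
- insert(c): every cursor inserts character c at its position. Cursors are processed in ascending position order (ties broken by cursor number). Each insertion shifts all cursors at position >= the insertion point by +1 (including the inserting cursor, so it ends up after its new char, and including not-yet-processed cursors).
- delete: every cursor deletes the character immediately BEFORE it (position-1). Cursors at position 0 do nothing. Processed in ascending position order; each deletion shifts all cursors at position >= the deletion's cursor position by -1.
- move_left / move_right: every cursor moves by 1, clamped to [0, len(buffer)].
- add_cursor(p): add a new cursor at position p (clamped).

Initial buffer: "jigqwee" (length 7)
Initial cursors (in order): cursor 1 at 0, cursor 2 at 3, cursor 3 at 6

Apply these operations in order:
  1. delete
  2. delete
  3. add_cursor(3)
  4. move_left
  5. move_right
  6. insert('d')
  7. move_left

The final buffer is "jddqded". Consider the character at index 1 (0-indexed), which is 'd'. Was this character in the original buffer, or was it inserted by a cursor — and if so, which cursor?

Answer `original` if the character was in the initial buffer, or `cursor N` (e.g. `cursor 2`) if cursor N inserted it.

After op 1 (delete): buffer="jiqwe" (len 5), cursors c1@0 c2@2 c3@4, authorship .....
After op 2 (delete): buffer="jqe" (len 3), cursors c1@0 c2@1 c3@2, authorship ...
After op 3 (add_cursor(3)): buffer="jqe" (len 3), cursors c1@0 c2@1 c3@2 c4@3, authorship ...
After op 4 (move_left): buffer="jqe" (len 3), cursors c1@0 c2@0 c3@1 c4@2, authorship ...
After op 5 (move_right): buffer="jqe" (len 3), cursors c1@1 c2@1 c3@2 c4@3, authorship ...
After op 6 (insert('d')): buffer="jddqded" (len 7), cursors c1@3 c2@3 c3@5 c4@7, authorship .12.3.4
After op 7 (move_left): buffer="jddqded" (len 7), cursors c1@2 c2@2 c3@4 c4@6, authorship .12.3.4
Authorship (.=original, N=cursor N): . 1 2 . 3 . 4
Index 1: author = 1

Answer: cursor 1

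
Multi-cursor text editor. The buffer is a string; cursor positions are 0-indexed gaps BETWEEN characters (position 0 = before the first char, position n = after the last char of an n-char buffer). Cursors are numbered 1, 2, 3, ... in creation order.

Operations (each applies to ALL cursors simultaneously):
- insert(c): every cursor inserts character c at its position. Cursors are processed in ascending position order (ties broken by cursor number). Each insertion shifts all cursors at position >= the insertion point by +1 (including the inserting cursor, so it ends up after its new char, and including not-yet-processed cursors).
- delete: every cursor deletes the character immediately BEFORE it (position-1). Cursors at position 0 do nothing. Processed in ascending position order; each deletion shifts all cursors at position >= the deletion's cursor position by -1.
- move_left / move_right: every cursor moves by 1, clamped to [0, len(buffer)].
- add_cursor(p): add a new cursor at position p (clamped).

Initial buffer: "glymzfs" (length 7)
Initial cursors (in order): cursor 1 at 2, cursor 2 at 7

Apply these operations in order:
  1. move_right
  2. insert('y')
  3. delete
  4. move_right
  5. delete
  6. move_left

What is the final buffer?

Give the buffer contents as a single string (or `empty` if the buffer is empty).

After op 1 (move_right): buffer="glymzfs" (len 7), cursors c1@3 c2@7, authorship .......
After op 2 (insert('y')): buffer="glyymzfsy" (len 9), cursors c1@4 c2@9, authorship ...1....2
After op 3 (delete): buffer="glymzfs" (len 7), cursors c1@3 c2@7, authorship .......
After op 4 (move_right): buffer="glymzfs" (len 7), cursors c1@4 c2@7, authorship .......
After op 5 (delete): buffer="glyzf" (len 5), cursors c1@3 c2@5, authorship .....
After op 6 (move_left): buffer="glyzf" (len 5), cursors c1@2 c2@4, authorship .....

Answer: glyzf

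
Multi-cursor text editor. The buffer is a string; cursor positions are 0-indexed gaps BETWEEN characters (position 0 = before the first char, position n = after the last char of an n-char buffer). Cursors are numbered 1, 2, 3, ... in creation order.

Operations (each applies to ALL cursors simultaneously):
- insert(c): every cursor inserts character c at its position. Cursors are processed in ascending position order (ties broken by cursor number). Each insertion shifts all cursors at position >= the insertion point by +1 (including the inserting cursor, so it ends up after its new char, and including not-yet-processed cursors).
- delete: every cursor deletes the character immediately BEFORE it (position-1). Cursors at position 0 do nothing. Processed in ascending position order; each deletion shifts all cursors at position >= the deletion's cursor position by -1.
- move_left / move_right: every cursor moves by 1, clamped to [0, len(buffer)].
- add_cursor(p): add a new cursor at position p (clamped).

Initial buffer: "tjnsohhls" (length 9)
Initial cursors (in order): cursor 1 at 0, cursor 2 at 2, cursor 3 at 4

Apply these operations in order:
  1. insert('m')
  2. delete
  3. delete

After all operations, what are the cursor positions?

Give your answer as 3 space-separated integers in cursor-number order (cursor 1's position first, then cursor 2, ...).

Answer: 0 1 2

Derivation:
After op 1 (insert('m')): buffer="mtjmnsmohhls" (len 12), cursors c1@1 c2@4 c3@7, authorship 1..2..3.....
After op 2 (delete): buffer="tjnsohhls" (len 9), cursors c1@0 c2@2 c3@4, authorship .........
After op 3 (delete): buffer="tnohhls" (len 7), cursors c1@0 c2@1 c3@2, authorship .......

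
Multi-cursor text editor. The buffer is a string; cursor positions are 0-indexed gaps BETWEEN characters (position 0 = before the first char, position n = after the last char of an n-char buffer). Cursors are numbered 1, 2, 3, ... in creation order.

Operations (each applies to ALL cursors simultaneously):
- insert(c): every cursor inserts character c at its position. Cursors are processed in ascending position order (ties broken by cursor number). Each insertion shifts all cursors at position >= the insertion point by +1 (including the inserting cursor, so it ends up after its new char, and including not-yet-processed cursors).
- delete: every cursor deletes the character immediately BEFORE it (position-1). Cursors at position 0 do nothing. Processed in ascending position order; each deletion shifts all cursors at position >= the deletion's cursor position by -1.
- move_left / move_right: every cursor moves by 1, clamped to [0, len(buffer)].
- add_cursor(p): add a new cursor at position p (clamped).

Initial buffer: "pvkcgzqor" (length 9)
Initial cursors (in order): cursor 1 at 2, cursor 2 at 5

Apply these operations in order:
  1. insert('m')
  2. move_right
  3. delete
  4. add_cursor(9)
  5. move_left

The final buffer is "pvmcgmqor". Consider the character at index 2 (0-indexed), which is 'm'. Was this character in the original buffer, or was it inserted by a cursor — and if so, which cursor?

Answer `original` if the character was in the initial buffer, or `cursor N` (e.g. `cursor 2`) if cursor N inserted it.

After op 1 (insert('m')): buffer="pvmkcgmzqor" (len 11), cursors c1@3 c2@7, authorship ..1...2....
After op 2 (move_right): buffer="pvmkcgmzqor" (len 11), cursors c1@4 c2@8, authorship ..1...2....
After op 3 (delete): buffer="pvmcgmqor" (len 9), cursors c1@3 c2@6, authorship ..1..2...
After op 4 (add_cursor(9)): buffer="pvmcgmqor" (len 9), cursors c1@3 c2@6 c3@9, authorship ..1..2...
After op 5 (move_left): buffer="pvmcgmqor" (len 9), cursors c1@2 c2@5 c3@8, authorship ..1..2...
Authorship (.=original, N=cursor N): . . 1 . . 2 . . .
Index 2: author = 1

Answer: cursor 1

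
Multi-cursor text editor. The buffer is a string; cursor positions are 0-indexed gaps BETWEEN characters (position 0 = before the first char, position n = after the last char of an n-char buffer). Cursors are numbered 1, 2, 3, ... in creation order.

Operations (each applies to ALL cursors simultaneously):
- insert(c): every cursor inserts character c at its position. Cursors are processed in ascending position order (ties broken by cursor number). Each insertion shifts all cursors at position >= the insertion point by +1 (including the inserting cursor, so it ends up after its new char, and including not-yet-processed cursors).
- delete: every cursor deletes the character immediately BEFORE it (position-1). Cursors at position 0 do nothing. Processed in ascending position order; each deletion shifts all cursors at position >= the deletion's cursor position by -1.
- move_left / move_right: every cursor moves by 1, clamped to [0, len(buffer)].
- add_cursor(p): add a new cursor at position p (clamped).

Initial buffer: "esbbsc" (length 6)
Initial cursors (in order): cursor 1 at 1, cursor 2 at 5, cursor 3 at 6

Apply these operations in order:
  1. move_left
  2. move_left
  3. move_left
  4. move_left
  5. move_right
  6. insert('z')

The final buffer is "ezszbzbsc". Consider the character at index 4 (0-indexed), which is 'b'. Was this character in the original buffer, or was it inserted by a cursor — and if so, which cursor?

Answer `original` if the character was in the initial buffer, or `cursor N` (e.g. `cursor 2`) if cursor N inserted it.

After op 1 (move_left): buffer="esbbsc" (len 6), cursors c1@0 c2@4 c3@5, authorship ......
After op 2 (move_left): buffer="esbbsc" (len 6), cursors c1@0 c2@3 c3@4, authorship ......
After op 3 (move_left): buffer="esbbsc" (len 6), cursors c1@0 c2@2 c3@3, authorship ......
After op 4 (move_left): buffer="esbbsc" (len 6), cursors c1@0 c2@1 c3@2, authorship ......
After op 5 (move_right): buffer="esbbsc" (len 6), cursors c1@1 c2@2 c3@3, authorship ......
After op 6 (insert('z')): buffer="ezszbzbsc" (len 9), cursors c1@2 c2@4 c3@6, authorship .1.2.3...
Authorship (.=original, N=cursor N): . 1 . 2 . 3 . . .
Index 4: author = original

Answer: original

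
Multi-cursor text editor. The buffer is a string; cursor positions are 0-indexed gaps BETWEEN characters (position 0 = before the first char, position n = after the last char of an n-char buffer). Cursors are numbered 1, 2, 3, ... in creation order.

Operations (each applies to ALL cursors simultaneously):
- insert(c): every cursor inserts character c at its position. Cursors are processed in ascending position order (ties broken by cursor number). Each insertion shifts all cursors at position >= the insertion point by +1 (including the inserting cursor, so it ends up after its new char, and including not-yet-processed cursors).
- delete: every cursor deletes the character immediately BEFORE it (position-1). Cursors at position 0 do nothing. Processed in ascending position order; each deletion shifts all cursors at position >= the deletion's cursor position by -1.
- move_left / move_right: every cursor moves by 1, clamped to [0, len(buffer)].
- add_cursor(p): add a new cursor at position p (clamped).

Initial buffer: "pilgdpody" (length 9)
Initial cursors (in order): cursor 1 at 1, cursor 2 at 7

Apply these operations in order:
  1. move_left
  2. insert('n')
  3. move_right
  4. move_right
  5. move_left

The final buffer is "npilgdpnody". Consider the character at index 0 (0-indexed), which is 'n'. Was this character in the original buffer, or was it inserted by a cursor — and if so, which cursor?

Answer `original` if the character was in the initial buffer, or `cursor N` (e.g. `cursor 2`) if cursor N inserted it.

Answer: cursor 1

Derivation:
After op 1 (move_left): buffer="pilgdpody" (len 9), cursors c1@0 c2@6, authorship .........
After op 2 (insert('n')): buffer="npilgdpnody" (len 11), cursors c1@1 c2@8, authorship 1......2...
After op 3 (move_right): buffer="npilgdpnody" (len 11), cursors c1@2 c2@9, authorship 1......2...
After op 4 (move_right): buffer="npilgdpnody" (len 11), cursors c1@3 c2@10, authorship 1......2...
After op 5 (move_left): buffer="npilgdpnody" (len 11), cursors c1@2 c2@9, authorship 1......2...
Authorship (.=original, N=cursor N): 1 . . . . . . 2 . . .
Index 0: author = 1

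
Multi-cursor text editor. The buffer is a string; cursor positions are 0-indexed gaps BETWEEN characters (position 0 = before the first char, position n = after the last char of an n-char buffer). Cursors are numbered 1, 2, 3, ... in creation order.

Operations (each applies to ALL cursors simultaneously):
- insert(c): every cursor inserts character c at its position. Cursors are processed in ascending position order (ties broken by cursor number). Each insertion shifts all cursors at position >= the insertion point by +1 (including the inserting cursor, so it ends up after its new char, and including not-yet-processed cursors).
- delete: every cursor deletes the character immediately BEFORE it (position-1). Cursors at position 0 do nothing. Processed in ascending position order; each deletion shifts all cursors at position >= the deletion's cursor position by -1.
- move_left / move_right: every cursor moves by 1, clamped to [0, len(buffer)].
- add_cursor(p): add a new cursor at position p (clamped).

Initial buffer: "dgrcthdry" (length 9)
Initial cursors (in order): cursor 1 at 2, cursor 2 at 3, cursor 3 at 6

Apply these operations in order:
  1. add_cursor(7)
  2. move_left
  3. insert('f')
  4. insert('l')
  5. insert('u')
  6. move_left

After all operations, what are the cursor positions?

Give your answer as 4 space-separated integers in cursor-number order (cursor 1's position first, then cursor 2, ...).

Answer: 3 7 13 17

Derivation:
After op 1 (add_cursor(7)): buffer="dgrcthdry" (len 9), cursors c1@2 c2@3 c3@6 c4@7, authorship .........
After op 2 (move_left): buffer="dgrcthdry" (len 9), cursors c1@1 c2@2 c3@5 c4@6, authorship .........
After op 3 (insert('f')): buffer="dfgfrctfhfdry" (len 13), cursors c1@2 c2@4 c3@8 c4@10, authorship .1.2...3.4...
After op 4 (insert('l')): buffer="dflgflrctflhfldry" (len 17), cursors c1@3 c2@6 c3@11 c4@14, authorship .11.22...33.44...
After op 5 (insert('u')): buffer="dflugflurctfluhfludry" (len 21), cursors c1@4 c2@8 c3@14 c4@18, authorship .111.222...333.444...
After op 6 (move_left): buffer="dflugflurctfluhfludry" (len 21), cursors c1@3 c2@7 c3@13 c4@17, authorship .111.222...333.444...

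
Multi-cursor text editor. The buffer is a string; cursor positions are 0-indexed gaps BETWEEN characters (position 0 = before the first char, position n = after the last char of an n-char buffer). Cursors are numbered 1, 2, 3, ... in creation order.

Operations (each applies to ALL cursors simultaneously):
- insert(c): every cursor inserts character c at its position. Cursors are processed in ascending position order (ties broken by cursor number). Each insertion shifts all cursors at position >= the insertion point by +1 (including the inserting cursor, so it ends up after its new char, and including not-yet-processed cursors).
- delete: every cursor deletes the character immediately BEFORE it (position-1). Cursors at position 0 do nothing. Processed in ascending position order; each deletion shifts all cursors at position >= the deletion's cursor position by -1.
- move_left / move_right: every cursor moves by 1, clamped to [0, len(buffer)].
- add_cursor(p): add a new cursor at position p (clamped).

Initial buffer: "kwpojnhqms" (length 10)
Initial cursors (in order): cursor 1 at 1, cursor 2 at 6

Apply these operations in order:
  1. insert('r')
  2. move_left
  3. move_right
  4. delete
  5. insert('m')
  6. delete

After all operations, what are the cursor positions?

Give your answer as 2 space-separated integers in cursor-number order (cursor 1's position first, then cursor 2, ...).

After op 1 (insert('r')): buffer="krwpojnrhqms" (len 12), cursors c1@2 c2@8, authorship .1.....2....
After op 2 (move_left): buffer="krwpojnrhqms" (len 12), cursors c1@1 c2@7, authorship .1.....2....
After op 3 (move_right): buffer="krwpojnrhqms" (len 12), cursors c1@2 c2@8, authorship .1.....2....
After op 4 (delete): buffer="kwpojnhqms" (len 10), cursors c1@1 c2@6, authorship ..........
After op 5 (insert('m')): buffer="kmwpojnmhqms" (len 12), cursors c1@2 c2@8, authorship .1.....2....
After op 6 (delete): buffer="kwpojnhqms" (len 10), cursors c1@1 c2@6, authorship ..........

Answer: 1 6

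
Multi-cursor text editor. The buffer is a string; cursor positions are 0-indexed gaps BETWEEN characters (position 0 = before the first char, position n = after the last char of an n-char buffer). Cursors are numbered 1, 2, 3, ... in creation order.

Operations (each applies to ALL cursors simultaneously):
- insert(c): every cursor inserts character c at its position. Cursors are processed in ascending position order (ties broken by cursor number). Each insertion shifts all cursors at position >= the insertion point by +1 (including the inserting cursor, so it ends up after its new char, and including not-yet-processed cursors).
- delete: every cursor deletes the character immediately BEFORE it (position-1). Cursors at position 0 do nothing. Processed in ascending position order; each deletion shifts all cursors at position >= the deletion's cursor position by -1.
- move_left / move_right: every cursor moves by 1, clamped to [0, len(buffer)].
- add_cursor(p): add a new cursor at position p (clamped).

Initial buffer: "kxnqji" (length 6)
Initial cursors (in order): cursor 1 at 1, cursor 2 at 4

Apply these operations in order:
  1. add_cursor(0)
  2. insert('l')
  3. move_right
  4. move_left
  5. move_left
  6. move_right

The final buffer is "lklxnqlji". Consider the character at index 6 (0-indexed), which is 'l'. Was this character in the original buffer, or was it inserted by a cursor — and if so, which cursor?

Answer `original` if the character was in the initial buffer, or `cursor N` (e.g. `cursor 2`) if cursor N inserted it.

After op 1 (add_cursor(0)): buffer="kxnqji" (len 6), cursors c3@0 c1@1 c2@4, authorship ......
After op 2 (insert('l')): buffer="lklxnqlji" (len 9), cursors c3@1 c1@3 c2@7, authorship 3.1...2..
After op 3 (move_right): buffer="lklxnqlji" (len 9), cursors c3@2 c1@4 c2@8, authorship 3.1...2..
After op 4 (move_left): buffer="lklxnqlji" (len 9), cursors c3@1 c1@3 c2@7, authorship 3.1...2..
After op 5 (move_left): buffer="lklxnqlji" (len 9), cursors c3@0 c1@2 c2@6, authorship 3.1...2..
After op 6 (move_right): buffer="lklxnqlji" (len 9), cursors c3@1 c1@3 c2@7, authorship 3.1...2..
Authorship (.=original, N=cursor N): 3 . 1 . . . 2 . .
Index 6: author = 2

Answer: cursor 2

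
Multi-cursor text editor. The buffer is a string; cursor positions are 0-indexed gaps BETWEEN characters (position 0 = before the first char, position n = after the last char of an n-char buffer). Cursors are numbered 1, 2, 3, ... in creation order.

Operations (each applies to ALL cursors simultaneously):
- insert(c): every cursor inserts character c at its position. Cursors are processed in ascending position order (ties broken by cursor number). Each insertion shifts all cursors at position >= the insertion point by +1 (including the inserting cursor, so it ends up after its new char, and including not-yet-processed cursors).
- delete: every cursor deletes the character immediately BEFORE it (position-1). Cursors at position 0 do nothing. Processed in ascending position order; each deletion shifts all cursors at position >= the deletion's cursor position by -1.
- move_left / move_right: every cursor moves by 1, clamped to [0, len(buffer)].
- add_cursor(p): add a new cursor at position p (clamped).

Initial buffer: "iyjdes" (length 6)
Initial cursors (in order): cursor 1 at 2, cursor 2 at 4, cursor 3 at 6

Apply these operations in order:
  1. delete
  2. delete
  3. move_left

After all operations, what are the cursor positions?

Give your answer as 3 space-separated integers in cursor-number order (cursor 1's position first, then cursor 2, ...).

Answer: 0 0 0

Derivation:
After op 1 (delete): buffer="ije" (len 3), cursors c1@1 c2@2 c3@3, authorship ...
After op 2 (delete): buffer="" (len 0), cursors c1@0 c2@0 c3@0, authorship 
After op 3 (move_left): buffer="" (len 0), cursors c1@0 c2@0 c3@0, authorship 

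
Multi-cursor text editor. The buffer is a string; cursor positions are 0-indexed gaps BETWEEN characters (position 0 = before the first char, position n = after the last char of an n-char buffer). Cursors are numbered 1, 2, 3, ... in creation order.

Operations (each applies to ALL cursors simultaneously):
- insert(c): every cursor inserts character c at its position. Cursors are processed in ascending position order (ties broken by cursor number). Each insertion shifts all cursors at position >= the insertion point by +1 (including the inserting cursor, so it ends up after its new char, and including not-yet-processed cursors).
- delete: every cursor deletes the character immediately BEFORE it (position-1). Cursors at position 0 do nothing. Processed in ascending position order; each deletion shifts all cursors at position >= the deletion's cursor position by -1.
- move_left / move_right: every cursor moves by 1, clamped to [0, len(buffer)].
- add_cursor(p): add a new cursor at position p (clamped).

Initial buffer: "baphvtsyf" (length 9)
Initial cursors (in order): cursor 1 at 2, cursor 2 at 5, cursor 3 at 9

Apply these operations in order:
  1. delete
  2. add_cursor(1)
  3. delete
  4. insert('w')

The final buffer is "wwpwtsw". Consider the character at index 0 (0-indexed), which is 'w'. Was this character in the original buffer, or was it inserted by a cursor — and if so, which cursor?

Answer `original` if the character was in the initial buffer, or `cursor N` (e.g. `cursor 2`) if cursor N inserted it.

Answer: cursor 1

Derivation:
After op 1 (delete): buffer="bphtsy" (len 6), cursors c1@1 c2@3 c3@6, authorship ......
After op 2 (add_cursor(1)): buffer="bphtsy" (len 6), cursors c1@1 c4@1 c2@3 c3@6, authorship ......
After op 3 (delete): buffer="pts" (len 3), cursors c1@0 c4@0 c2@1 c3@3, authorship ...
After op 4 (insert('w')): buffer="wwpwtsw" (len 7), cursors c1@2 c4@2 c2@4 c3@7, authorship 14.2..3
Authorship (.=original, N=cursor N): 1 4 . 2 . . 3
Index 0: author = 1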